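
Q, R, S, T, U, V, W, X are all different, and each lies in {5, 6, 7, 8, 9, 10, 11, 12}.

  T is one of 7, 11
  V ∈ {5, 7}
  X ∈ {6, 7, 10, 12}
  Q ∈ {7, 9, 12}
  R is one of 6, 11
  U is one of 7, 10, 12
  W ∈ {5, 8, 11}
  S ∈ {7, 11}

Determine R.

6

The 8 variables draw from only 8 values {5, 6, 7, 8, 9, 10, 11, 12}, so each is used; only W can be 8, hence W = 8.
Among the 7 still-open variables, 5 fits only V (and all 7 values in {5, 6, 7, 9, 10, 11, 12} must be used), so V = 5.
The 6 still-open variables draw from only 6 values {6, 7, 9, 10, 11, 12}, so each is used; only Q can be 9, hence Q = 9.
S and T share exactly the 2 values {7, 11}; by pigeonhole those values go to them, so strike 7, 11 from R, U, X.
So R = 6.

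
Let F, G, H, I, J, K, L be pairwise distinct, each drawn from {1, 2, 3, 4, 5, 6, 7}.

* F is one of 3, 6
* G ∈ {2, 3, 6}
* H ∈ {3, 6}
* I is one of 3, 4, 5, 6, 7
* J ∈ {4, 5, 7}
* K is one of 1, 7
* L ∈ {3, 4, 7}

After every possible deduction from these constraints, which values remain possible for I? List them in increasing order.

4, 5, 7

The 7 variables draw from only 7 values {1, 2, 3, 4, 5, 6, 7}, so each is used; only K can be 1, hence K = 1.
Among the 6 still-open variables, 2 fits only G (and all 6 values in {2, 3, 4, 5, 6, 7} must be used), so G = 2.
The 2 variables F and H are confined to {3, 6}, which locks those values in; drop them from I, L.
No further eliminations apply; I can still be any of 4, 5, 7.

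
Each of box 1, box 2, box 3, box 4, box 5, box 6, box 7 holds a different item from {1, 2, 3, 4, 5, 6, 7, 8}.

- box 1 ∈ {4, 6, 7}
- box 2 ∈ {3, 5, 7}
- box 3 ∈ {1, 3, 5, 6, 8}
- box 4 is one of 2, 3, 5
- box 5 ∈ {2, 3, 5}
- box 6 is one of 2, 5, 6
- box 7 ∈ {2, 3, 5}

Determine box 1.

box 4, box 5, box 7 share exactly the 3 values {2, 3, 5}; by pigeonhole those values go to them, so strike 2, 3, 5 from box 2, box 3, box 6.
box 2 must be 7 (only option left). Strike 7 from box 1.
box 6 has just one choice, so box 6 = 6. So box 1, box 3 can't be 6.
So box 1 = 4.

4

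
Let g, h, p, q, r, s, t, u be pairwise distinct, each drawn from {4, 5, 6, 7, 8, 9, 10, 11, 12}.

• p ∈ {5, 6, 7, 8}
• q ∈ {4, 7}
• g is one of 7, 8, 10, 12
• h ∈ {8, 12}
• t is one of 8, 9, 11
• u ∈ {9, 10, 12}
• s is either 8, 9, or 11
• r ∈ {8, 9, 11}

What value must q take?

4

r, s, t between them cover only {8, 9, 11} — a naked triple. Remove those values from g, h, p, u.
h must be 12 (only option left). Eliminate 12 elsewhere: g, u.
That leaves u = 10. Remove 10 from g.
That leaves g = 7. Eliminate 7 elsewhere: p, q.
So q = 4.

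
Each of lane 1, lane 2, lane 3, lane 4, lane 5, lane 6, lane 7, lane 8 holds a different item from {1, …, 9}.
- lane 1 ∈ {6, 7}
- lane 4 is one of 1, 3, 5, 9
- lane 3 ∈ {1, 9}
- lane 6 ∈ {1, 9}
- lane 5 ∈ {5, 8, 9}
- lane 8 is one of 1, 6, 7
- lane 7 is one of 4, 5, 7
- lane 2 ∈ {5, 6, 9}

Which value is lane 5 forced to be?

Among the 8 variables, 3 fits only lane 4 (and all 8 values in {1, 3, 4, 5, 6, 7, 8, 9} must be used), so lane 4 = 3.
The 7 still-open variables together cover exactly {1, 4, 5, 6, 7, 8, 9} — 7 values for 7 variables — and 4 appears only in lane 7's list, so lane 7 = 4.
The 6 still-open variables draw from only 6 values {1, 5, 6, 7, 8, 9}, so each is used; only lane 5 can be 8, hence lane 5 = 8.

8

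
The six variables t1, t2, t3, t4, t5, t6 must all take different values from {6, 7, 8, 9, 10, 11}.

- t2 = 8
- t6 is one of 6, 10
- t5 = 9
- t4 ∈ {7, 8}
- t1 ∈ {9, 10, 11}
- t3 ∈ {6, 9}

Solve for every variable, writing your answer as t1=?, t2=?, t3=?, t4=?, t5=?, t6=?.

t1=11, t2=8, t3=6, t4=7, t5=9, t6=10

t2 has just one choice, so t2 = 8. Remove 8 from t4.
t4's domain is down to {7}, so t4 = 7.
That leaves t5 = 9. Eliminate 9 elsewhere: t1, t3.
t3 has just one choice, so t3 = 6. Strike 6 from t6.
t6 has just one choice, so t6 = 10. So t1 can't be 10.
t1's domain is down to {11}, so t1 = 11.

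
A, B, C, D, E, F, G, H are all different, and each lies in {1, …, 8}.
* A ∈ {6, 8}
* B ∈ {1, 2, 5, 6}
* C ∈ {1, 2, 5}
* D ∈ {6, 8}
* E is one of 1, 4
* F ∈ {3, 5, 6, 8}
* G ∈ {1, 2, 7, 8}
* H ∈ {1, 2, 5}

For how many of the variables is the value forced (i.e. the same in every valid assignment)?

3

The 8 variables draw from only 8 values {1, 2, 3, 4, 5, 6, 7, 8}, so each is used; only F can be 3, hence F = 3.
The 7 still-open variables together cover exactly {1, 2, 4, 5, 6, 7, 8} — 7 values for 7 variables — and 4 appears only in E's list, so E = 4.
The 6 still-open variables together cover exactly {1, 2, 5, 6, 7, 8} — 6 values for 6 variables — and 7 appears only in G's list, so G = 7.
A and D between them cover only {6, 8} — a naked pair. Remove those values from B.
Determined: E=4, F=3, G=7. The other variables each still have more than one consistent value. That makes 3.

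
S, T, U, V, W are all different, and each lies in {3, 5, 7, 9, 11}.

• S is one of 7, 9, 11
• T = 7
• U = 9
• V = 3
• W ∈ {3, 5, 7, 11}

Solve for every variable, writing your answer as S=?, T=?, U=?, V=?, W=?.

T's domain is down to {7}, so T = 7. Eliminate 7 elsewhere: S, W.
That leaves U = 9. Remove 9 from S.
V's domain is down to {3}, so V = 3. So W can't be 3.
S must be 11 (only option left). So W can't be 11.
That leaves W = 5.

S=11, T=7, U=9, V=3, W=5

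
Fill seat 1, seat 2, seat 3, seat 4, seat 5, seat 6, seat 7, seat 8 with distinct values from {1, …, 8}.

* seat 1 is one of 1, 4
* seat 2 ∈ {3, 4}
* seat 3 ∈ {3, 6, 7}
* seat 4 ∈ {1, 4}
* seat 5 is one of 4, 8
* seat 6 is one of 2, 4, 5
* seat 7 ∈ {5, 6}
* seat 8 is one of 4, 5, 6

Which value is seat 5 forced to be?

The 8 variables together cover exactly {1, 2, 3, 4, 5, 6, 7, 8} — 8 values for 8 variables — and 2 appears only in seat 6's list, so seat 6 = 2.
Among the 7 still-open variables, 7 fits only seat 3 (and all 7 values in {1, 3, 4, 5, 6, 7, 8} must be used), so seat 3 = 7.
The 6 still-open variables draw from only 6 values {1, 3, 4, 5, 6, 8}, so each is used; only seat 2 can be 3, hence seat 2 = 3.
The 5 still-open variables draw from only 5 values {1, 4, 5, 6, 8}, so each is used; only seat 5 can be 8, hence seat 5 = 8.

8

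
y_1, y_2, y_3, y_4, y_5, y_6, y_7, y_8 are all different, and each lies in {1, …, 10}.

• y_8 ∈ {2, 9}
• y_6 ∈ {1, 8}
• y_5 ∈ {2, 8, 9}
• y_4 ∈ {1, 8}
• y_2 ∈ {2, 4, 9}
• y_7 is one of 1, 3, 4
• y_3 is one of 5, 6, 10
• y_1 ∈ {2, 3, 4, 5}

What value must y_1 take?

y_4 and y_6 between them cover only {1, 8} — a naked pair. Remove those values from y_5, y_7.
y_5 and y_8 between them cover only {2, 9} — a naked pair. Remove those values from y_1, y_2.
y_2 must be 4 (only option left). Strike 4 from y_1, y_7.
y_7 has just one choice, so y_7 = 3. So y_1 can't be 3.
So y_1 = 5.

5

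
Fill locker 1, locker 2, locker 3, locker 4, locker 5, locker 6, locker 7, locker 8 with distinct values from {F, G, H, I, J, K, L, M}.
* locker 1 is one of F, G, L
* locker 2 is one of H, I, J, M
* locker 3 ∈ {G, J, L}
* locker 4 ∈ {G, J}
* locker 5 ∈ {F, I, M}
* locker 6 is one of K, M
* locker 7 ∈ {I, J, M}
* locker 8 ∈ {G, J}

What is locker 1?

Among the 8 variables, H fits only locker 2 (and all 8 values in {F, G, H, I, J, K, L, M} must be used), so locker 2 = H.
Among the 7 still-open variables, K fits only locker 6 (and all 7 values in {F, G, I, J, K, L, M} must be used), so locker 6 = K.
locker 4 and locker 8 between them cover only {G, J} — a naked pair. Remove those values from locker 1, locker 3, locker 7.
locker 3 must be L (only option left). Remove L from locker 1.
So locker 1 = F.

F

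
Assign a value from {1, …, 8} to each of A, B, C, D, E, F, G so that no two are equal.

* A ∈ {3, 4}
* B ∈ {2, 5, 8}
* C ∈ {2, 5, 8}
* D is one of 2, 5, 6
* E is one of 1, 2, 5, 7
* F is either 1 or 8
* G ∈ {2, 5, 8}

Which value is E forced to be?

7

B, C, G between them cover only {2, 5, 8} — a naked triple. Remove those values from D, E, F.
D must be 6 (only option left).
F has just one choice, so F = 1. Remove 1 from E.
So E = 7.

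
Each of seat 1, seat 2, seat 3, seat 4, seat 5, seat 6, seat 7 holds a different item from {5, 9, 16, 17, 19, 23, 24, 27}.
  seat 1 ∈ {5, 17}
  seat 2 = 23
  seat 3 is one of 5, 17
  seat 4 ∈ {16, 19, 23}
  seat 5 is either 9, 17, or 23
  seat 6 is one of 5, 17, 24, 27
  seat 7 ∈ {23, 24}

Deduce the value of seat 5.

9

seat 2's domain is down to {23}, so seat 2 = 23. Strike 23 from seat 4, seat 5, seat 7.
That leaves seat 7 = 24. Remove 24 from seat 6.
seat 1 and seat 3 between them cover only {5, 17} — a naked pair. Remove those values from seat 5, seat 6.
So seat 5 = 9.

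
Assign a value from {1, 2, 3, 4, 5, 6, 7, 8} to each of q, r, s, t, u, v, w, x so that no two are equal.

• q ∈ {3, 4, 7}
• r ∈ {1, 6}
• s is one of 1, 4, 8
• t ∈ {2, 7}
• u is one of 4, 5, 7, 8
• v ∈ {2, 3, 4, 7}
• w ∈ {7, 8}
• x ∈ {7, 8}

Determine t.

Among the 8 variables, 5 fits only u (and all 8 values in {1, 2, 3, 4, 5, 6, 7, 8} must be used), so u = 5.
Among the 7 still-open variables, 6 fits only r (and all 7 values in {1, 2, 3, 4, 6, 7, 8} must be used), so r = 6.
Among the 6 still-open variables, 1 fits only s (and all 6 values in {1, 2, 3, 4, 7, 8} must be used), so s = 1.
w and x share exactly the 2 values {7, 8}; by pigeonhole those values go to them, so strike 7, 8 from q, t, v.
So t = 2.

2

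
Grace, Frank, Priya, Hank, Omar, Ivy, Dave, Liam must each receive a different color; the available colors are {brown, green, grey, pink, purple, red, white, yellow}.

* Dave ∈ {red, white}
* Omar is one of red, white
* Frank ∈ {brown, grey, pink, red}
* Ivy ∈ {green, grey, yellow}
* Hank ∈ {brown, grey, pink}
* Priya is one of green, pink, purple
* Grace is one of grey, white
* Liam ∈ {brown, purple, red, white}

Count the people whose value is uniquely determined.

The 8 variables draw from only 8 values {brown, green, grey, pink, purple, red, white, yellow}, so each is used; only Ivy can be yellow, hence Ivy = yellow.
The 7 still-open variables draw from only 7 values {brown, green, grey, pink, purple, red, white}, so each is used; only Priya can be green, hence Priya = green.
The 6 still-open variables draw from only 6 values {brown, grey, pink, purple, red, white}, so each is used; only Liam can be purple, hence Liam = purple.
Omar and Dave share exactly the 2 values {red, white}; by pigeonhole those values go to them, so strike red, white from Grace, Frank.
Grace must be grey (only option left). So Frank, Hank can't be grey.
Determined: Grace=grey, Priya=green, Ivy=yellow, Liam=purple. The other people each still have more than one consistent value. That makes 4.

4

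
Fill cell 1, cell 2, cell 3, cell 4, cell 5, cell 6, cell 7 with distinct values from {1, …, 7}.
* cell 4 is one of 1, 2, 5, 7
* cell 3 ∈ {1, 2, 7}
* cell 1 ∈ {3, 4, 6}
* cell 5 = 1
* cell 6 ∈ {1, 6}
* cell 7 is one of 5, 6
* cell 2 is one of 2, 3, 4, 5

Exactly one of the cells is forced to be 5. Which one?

cell 5 must be 1 (only option left). Strike 1 from cell 3, cell 4, cell 6.
cell 6 must be 6 (only option left). Eliminate 6 elsewhere: cell 1, cell 7.
So 5 goes to cell 7.

cell 7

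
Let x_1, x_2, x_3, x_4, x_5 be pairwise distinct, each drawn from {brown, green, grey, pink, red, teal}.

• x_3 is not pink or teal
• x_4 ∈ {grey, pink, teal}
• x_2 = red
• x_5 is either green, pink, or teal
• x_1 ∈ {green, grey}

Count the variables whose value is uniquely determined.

1

x_2 must be red (only option left). Strike red from x_3.
Determined: x_2=red. The other variables each still have more than one consistent value. That makes 1.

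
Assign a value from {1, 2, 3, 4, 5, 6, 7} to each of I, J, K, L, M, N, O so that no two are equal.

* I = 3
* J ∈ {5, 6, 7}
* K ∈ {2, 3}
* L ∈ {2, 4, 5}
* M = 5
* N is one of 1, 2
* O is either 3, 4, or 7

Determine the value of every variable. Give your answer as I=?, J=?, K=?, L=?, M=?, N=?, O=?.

I=3, J=6, K=2, L=4, M=5, N=1, O=7

I has just one choice, so I = 3. So K, O can't be 3.
K's domain is down to {2}, so K = 2. Strike 2 from L, N.
M's domain is down to {5}, so M = 5. Strike 5 from J, L.
N must be 1 (only option left).
That leaves L = 4. Remove 4 from O.
O must be 7 (only option left). So J can't be 7.
J's domain is down to {6}, so J = 6.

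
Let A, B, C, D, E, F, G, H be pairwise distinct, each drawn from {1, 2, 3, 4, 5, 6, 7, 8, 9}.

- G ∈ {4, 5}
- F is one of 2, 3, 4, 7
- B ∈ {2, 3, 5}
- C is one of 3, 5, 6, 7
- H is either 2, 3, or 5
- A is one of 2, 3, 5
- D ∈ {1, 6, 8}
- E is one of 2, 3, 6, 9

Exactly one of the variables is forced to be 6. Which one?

C

The 3 variables A, B, H are confined to {2, 3, 5}, which locks those values in; drop them from C, E, F, G.
G must be 4 (only option left). Strike 4 from F.
That leaves F = 7. Eliminate 7 elsewhere: C.
So 6 goes to C.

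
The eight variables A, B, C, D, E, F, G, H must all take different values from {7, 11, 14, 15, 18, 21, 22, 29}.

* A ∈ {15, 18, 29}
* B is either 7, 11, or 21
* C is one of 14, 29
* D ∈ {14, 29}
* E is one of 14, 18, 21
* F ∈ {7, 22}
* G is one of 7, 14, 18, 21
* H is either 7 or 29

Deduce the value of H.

7

Among the 8 variables, 11 fits only B (and all 8 values in {7, 11, 14, 15, 18, 21, 22, 29} must be used), so B = 11.
The 7 still-open variables draw from only 7 values {7, 14, 15, 18, 21, 22, 29}, so each is used; only A can be 15, hence A = 15.
The 6 still-open variables together cover exactly {7, 14, 18, 21, 22, 29} — 6 values for 6 variables — and 22 appears only in F's list, so F = 22.
C and D between them cover only {14, 29} — a naked pair. Remove those values from E, G, H.
So H = 7.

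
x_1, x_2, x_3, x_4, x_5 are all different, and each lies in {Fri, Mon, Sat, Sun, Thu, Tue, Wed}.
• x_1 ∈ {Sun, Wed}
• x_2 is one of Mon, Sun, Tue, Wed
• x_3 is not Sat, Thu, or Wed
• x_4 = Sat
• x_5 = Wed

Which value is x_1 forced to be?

Sun

x_4 must be Sat (only option left).
That leaves x_5 = Wed. Remove Wed from x_1, x_2.
So x_1 = Sun.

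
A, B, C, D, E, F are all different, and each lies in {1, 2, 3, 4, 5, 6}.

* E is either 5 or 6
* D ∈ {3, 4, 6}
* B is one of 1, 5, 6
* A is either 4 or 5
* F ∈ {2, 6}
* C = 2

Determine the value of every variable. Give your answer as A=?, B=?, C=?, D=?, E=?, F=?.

A=4, B=1, C=2, D=3, E=5, F=6

C's domain is down to {2}, so C = 2. So F can't be 2.
F must be 6 (only option left). Strike 6 from B, D, E.
E must be 5 (only option left). Strike 5 from A, B.
A must be 4 (only option left). Remove 4 from D.
B's domain is down to {1}, so B = 1.
D has just one choice, so D = 3.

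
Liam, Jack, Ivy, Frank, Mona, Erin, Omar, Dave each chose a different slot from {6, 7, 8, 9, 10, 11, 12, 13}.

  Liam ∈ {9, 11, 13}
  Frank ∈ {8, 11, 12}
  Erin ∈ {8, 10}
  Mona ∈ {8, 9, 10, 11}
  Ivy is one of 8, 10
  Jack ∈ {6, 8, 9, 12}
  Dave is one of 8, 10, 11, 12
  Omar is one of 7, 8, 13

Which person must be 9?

The 8 variables together cover exactly {6, 7, 8, 9, 10, 11, 12, 13} — 8 values for 8 variables — and 6 appears only in Jack's list, so Jack = 6.
The 7 still-open variables together cover exactly {7, 8, 9, 10, 11, 12, 13} — 7 values for 7 variables — and 7 appears only in Omar's list, so Omar = 7.
The 6 still-open variables together cover exactly {8, 9, 10, 11, 12, 13} — 6 values for 6 variables — and 13 appears only in Liam's list, so Liam = 13.
The 5 still-open variables draw from only 5 values {8, 9, 10, 11, 12}, so each is used; only Mona can be 9, hence Mona = 9.

Mona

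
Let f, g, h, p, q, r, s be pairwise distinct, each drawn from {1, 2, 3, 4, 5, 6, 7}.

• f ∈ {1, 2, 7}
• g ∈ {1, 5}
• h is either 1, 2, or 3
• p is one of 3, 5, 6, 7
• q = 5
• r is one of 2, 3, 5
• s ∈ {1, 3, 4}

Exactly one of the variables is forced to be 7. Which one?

f

q's domain is down to {5}, so q = 5. Remove 5 from g, p, r.
g has just one choice, so g = 1. Remove 1 from f, h, s.
Among the 5 still-open variables, 4 fits only s (and all 5 values in {2, 3, 4, 6, 7} must be used), so s = 4.
The 4 still-open variables draw from only 4 values {2, 3, 6, 7}, so each is used; only p can be 6, hence p = 6.
The 3 still-open variables together cover exactly {2, 3, 7} — 3 values for 3 variables — and 7 appears only in f's list, so f = 7.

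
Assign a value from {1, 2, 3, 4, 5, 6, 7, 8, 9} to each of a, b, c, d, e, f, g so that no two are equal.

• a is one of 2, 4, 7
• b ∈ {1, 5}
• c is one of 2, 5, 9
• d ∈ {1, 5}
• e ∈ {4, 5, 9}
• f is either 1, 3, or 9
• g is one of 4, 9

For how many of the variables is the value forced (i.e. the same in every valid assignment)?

The 7 variables draw from only 7 values {1, 2, 3, 4, 5, 7, 9}, so each is used; only f can be 3, hence f = 3.
The 6 still-open variables together cover exactly {1, 2, 4, 5, 7, 9} — 6 values for 6 variables — and 7 appears only in a's list, so a = 7.
The 5 still-open variables together cover exactly {1, 2, 4, 5, 9} — 5 values for 5 variables — and 2 appears only in c's list, so c = 2.
b and d share exactly the 2 values {1, 5}; by pigeonhole those values go to them, so strike 1, 5 from e.
Determined: a=7, c=2, f=3. The other variables each still have more than one consistent value. That makes 3.

3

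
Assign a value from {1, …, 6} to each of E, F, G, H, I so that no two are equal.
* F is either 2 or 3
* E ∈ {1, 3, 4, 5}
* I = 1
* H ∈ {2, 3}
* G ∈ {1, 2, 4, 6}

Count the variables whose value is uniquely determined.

I must be 1 (only option left). Eliminate 1 elsewhere: E, G.
F and H between them cover only {2, 3} — a naked pair. Remove those values from E, G.
Determined: I=1. The other variables each still have more than one consistent value. That makes 1.

1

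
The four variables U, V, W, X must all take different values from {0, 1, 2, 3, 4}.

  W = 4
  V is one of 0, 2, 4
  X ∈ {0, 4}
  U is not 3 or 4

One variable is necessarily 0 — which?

W has just one choice, so W = 4. So V, X can't be 4.
So 0 goes to X.

X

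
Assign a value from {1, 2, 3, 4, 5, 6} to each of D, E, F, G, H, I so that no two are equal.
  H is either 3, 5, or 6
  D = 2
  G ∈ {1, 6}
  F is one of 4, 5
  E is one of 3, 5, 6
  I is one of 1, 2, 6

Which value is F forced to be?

4

D must be 2 (only option left). Eliminate 2 elsewhere: I.
The 5 still-open variables together cover exactly {1, 3, 4, 5, 6} — 5 values for 5 variables — and 4 appears only in F's list, so F = 4.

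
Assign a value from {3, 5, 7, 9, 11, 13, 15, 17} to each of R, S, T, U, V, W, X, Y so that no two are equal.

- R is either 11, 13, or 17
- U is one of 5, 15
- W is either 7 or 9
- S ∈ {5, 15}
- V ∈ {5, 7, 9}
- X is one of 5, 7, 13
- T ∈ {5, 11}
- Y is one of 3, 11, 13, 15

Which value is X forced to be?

Among the 8 variables, 3 fits only Y (and all 8 values in {3, 5, 7, 9, 11, 13, 15, 17} must be used), so Y = 3.
Among the 7 still-open variables, 17 fits only R (and all 7 values in {5, 7, 9, 11, 13, 15, 17} must be used), so R = 17.
The 6 still-open variables together cover exactly {5, 7, 9, 11, 13, 15} — 6 values for 6 variables — and 11 appears only in T's list, so T = 11.
The 5 still-open variables together cover exactly {5, 7, 9, 13, 15} — 5 values for 5 variables — and 13 appears only in X's list, so X = 13.

13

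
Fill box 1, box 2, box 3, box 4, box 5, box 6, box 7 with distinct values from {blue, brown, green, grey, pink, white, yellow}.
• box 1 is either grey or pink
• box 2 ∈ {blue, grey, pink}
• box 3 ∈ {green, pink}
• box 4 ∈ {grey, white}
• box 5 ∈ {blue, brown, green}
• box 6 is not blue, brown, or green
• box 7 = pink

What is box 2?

box 7's domain is down to {pink}, so box 7 = pink. Strike pink from box 1, box 2, box 3, box 6.
box 1 must be grey (only option left). Strike grey from box 2, box 4, box 6.
So box 2 = blue.

blue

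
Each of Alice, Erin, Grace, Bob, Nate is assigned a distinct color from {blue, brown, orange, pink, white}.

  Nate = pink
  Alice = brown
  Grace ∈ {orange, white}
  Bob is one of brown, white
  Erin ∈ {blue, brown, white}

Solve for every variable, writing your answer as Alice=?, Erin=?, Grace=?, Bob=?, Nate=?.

Alice must be brown (only option left). Strike brown from Erin, Bob.
Bob's domain is down to {white}, so Bob = white. Remove white from Erin, Grace.
Nate's domain is down to {pink}, so Nate = pink.
That leaves Erin = blue.
Grace has just one choice, so Grace = orange.

Alice=brown, Erin=blue, Grace=orange, Bob=white, Nate=pink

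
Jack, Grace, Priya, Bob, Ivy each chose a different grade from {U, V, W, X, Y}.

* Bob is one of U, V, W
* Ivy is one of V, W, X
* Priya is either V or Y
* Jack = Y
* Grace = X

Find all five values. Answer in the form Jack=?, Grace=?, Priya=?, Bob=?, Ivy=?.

Jack=Y, Grace=X, Priya=V, Bob=U, Ivy=W

Jack must be Y (only option left). Remove Y from Priya.
Grace has just one choice, so Grace = X. Strike X from Ivy.
Priya must be V (only option left). Strike V from Bob, Ivy.
Ivy has just one choice, so Ivy = W. So Bob can't be W.
Bob must be U (only option left).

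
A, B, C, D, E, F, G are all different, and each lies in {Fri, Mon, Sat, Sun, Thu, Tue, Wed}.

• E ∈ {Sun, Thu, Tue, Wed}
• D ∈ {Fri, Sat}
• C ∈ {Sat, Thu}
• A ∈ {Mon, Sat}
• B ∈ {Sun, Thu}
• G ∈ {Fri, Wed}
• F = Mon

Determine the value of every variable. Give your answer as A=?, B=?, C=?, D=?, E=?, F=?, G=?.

F's domain is down to {Mon}, so F = Mon. Remove Mon from A.
A has just one choice, so A = Sat. So C, D can't be Sat.
C must be Thu (only option left). Strike Thu from B, E.
That leaves D = Fri. So G can't be Fri.
G's domain is down to {Wed}, so G = Wed. Remove Wed from E.
B's domain is down to {Sun}, so B = Sun. So E can't be Sun.
E's domain is down to {Tue}, so E = Tue.

A=Sat, B=Sun, C=Thu, D=Fri, E=Tue, F=Mon, G=Wed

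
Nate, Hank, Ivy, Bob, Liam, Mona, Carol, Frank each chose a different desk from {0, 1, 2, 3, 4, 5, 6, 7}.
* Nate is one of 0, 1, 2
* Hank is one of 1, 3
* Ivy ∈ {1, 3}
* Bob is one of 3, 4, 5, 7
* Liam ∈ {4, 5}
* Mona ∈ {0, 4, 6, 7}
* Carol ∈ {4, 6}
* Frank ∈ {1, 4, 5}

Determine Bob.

The 8 variables together cover exactly {0, 1, 2, 3, 4, 5, 6, 7} — 8 values for 8 variables — and 2 appears only in Nate's list, so Nate = 2.
The 7 still-open variables together cover exactly {0, 1, 3, 4, 5, 6, 7} — 7 values for 7 variables — and 0 appears only in Mona's list, so Mona = 0.
The 6 still-open variables together cover exactly {1, 3, 4, 5, 6, 7} — 6 values for 6 variables — and 6 appears only in Carol's list, so Carol = 6.
Among the 5 still-open variables, 7 fits only Bob (and all 5 values in {1, 3, 4, 5, 7} must be used), so Bob = 7.

7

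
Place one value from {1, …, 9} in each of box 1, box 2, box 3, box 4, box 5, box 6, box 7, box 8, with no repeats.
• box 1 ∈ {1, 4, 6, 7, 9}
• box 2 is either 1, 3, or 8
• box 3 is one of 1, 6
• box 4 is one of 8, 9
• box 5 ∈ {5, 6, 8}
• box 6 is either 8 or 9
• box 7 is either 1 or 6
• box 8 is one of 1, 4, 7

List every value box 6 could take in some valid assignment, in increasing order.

Among the 8 variables, 3 fits only box 2 (and all 8 values in {1, 3, 4, 5, 6, 7, 8, 9} must be used), so box 2 = 3.
The 7 still-open variables draw from only 7 values {1, 4, 5, 6, 7, 8, 9}, so each is used; only box 5 can be 5, hence box 5 = 5.
box 3 and box 7 between them cover only {1, 6} — a naked pair. Remove those values from box 1, box 8.
The 2 variables box 4 and box 6 are confined to {8, 9}, which locks those values in; drop them from box 1.
No further eliminations apply; box 6 can still be any of 8, 9.

8, 9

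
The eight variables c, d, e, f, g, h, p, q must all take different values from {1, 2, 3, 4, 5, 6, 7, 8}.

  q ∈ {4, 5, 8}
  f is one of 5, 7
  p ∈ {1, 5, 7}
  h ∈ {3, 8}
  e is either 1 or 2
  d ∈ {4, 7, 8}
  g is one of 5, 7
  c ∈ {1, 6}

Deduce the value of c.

Among the 8 variables, 2 fits only e (and all 8 values in {1, 2, 3, 4, 5, 6, 7, 8} must be used), so e = 2.
Among the 7 still-open variables, 3 fits only h (and all 7 values in {1, 3, 4, 5, 6, 7, 8} must be used), so h = 3.
The 6 still-open variables draw from only 6 values {1, 4, 5, 6, 7, 8}, so each is used; only c can be 6, hence c = 6.

6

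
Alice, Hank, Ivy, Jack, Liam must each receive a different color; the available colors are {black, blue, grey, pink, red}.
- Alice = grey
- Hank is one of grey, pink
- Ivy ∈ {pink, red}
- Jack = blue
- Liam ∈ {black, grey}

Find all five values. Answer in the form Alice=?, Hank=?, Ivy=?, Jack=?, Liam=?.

Alice has just one choice, so Alice = grey. So Hank, Liam can't be grey.
That leaves Hank = pink. Remove pink from Ivy.
That leaves Ivy = red.
That leaves Jack = blue.
That leaves Liam = black.

Alice=grey, Hank=pink, Ivy=red, Jack=blue, Liam=black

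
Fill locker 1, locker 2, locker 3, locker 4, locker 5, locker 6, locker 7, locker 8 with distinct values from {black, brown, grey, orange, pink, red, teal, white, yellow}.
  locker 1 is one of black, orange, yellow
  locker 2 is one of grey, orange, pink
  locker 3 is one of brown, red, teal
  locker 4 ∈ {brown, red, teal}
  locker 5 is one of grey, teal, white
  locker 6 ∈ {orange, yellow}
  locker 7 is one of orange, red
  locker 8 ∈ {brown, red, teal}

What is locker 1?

locker 3, locker 4, locker 8 between them cover only {brown, red, teal} — a naked triple. Remove those values from locker 5, locker 7.
locker 7 has just one choice, so locker 7 = orange. Eliminate orange elsewhere: locker 1, locker 2, locker 6.
locker 6 must be yellow (only option left). So locker 1 can't be yellow.
So locker 1 = black.

black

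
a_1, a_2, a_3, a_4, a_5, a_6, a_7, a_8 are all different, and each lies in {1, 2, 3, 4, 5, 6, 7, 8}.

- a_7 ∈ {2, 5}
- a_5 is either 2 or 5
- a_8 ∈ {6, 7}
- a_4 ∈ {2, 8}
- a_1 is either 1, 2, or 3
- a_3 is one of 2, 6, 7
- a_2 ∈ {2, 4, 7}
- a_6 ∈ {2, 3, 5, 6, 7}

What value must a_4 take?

The 8 variables draw from only 8 values {1, 2, 3, 4, 5, 6, 7, 8}, so each is used; only a_1 can be 1, hence a_1 = 1.
The 7 still-open variables together cover exactly {2, 3, 4, 5, 6, 7, 8} — 7 values for 7 variables — and 3 appears only in a_6's list, so a_6 = 3.
Among the 6 still-open variables, 4 fits only a_2 (and all 6 values in {2, 4, 5, 6, 7, 8} must be used), so a_2 = 4.
Among the 5 still-open variables, 8 fits only a_4 (and all 5 values in {2, 5, 6, 7, 8} must be used), so a_4 = 8.

8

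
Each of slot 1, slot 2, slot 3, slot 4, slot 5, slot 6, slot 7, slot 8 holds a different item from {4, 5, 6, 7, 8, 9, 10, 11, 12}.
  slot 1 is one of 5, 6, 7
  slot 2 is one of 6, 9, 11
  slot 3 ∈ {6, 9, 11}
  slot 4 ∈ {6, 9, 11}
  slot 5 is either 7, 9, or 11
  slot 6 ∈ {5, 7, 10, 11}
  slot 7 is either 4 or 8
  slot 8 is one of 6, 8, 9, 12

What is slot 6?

10

The 3 variables slot 2, slot 3, slot 4 are confined to {6, 9, 11}, which locks those values in; drop them from slot 1, slot 5, slot 6, slot 8.
That leaves slot 5 = 7. Strike 7 from slot 1, slot 6.
slot 1 has just one choice, so slot 1 = 5. Strike 5 from slot 6.
So slot 6 = 10.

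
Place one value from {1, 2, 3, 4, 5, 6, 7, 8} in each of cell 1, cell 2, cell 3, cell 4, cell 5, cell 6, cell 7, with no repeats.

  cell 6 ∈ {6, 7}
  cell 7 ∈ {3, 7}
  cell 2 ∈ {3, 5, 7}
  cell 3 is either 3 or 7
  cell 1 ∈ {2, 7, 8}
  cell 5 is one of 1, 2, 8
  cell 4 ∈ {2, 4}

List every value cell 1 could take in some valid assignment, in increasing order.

cell 3 and cell 7 between them cover only {3, 7} — a naked pair. Remove those values from cell 1, cell 2, cell 6.
cell 2 has just one choice, so cell 2 = 5.
cell 6 has just one choice, so cell 6 = 6.
No further eliminations apply; cell 1 can still be any of 2, 8.

2, 8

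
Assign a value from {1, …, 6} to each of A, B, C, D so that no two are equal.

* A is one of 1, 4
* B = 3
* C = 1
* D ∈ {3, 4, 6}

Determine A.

4

B's domain is down to {3}, so B = 3. Remove 3 from D.
C has just one choice, so C = 1. Eliminate 1 elsewhere: A.
So A = 4.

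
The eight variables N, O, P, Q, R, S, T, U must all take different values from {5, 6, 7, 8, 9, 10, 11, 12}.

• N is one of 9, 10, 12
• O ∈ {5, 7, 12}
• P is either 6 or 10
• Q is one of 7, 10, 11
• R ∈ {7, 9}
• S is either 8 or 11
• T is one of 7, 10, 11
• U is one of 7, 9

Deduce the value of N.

12

The 8 variables together cover exactly {5, 6, 7, 8, 9, 10, 11, 12} — 8 values for 8 variables — and 5 appears only in O's list, so O = 5.
The 7 still-open variables draw from only 7 values {6, 7, 8, 9, 10, 11, 12}, so each is used; only P can be 6, hence P = 6.
The 6 still-open variables draw from only 6 values {7, 8, 9, 10, 11, 12}, so each is used; only S can be 8, hence S = 8.
Among the 5 still-open variables, 12 fits only N (and all 5 values in {7, 9, 10, 11, 12} must be used), so N = 12.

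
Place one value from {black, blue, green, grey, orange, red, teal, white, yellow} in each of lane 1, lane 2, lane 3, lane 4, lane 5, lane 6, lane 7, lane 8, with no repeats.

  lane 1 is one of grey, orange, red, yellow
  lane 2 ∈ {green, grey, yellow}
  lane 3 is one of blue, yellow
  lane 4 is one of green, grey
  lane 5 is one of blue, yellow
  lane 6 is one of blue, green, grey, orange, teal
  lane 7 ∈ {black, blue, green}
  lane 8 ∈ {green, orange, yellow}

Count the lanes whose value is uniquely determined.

The 8 variables draw from only 8 values {black, blue, green, grey, orange, red, teal, yellow}, so each is used; only lane 7 can be black, hence lane 7 = black.
The 7 still-open variables draw from only 7 values {blue, green, grey, orange, red, teal, yellow}, so each is used; only lane 1 can be red, hence lane 1 = red.
Among the 6 still-open variables, teal fits only lane 6 (and all 6 values in {blue, green, grey, orange, teal, yellow} must be used), so lane 6 = teal.
The 5 still-open variables together cover exactly {blue, green, grey, orange, yellow} — 5 values for 5 variables — and orange appears only in lane 8's list, so lane 8 = orange.
The 2 variables lane 3 and lane 5 are confined to {blue, yellow}, which locks those values in; drop them from lane 2.
Determined: lane 1=red, lane 6=teal, lane 7=black, lane 8=orange. The other lanes each still have more than one consistent value. That makes 4.

4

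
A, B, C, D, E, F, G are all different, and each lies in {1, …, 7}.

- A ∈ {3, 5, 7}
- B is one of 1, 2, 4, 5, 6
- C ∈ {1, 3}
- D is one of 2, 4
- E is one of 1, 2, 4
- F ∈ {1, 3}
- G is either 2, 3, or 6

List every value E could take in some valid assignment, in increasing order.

Among the 7 variables, 7 fits only A (and all 7 values in {1, 2, 3, 4, 5, 6, 7} must be used), so A = 7.
The 6 still-open variables together cover exactly {1, 2, 3, 4, 5, 6} — 6 values for 6 variables — and 5 appears only in B's list, so B = 5.
Among the 5 still-open variables, 6 fits only G (and all 5 values in {1, 2, 3, 4, 6} must be used), so G = 6.
C and F between them cover only {1, 3} — a naked pair. Remove those values from E.
No further eliminations apply; E can still be any of 2, 4.

2, 4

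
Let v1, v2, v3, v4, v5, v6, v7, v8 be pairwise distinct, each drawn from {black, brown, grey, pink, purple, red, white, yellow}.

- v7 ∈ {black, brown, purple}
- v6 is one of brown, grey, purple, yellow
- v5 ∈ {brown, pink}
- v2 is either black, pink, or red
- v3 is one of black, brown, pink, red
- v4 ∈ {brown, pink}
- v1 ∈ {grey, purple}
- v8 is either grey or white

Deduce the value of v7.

Among the 8 variables, white fits only v8 (and all 8 values in {black, brown, grey, pink, purple, red, white, yellow} must be used), so v8 = white.
The 7 still-open variables together cover exactly {black, brown, grey, pink, purple, red, yellow} — 7 values for 7 variables — and yellow appears only in v6's list, so v6 = yellow.
Among the 6 still-open variables, grey fits only v1 (and all 6 values in {black, brown, grey, pink, purple, red} must be used), so v1 = grey.
Among the 5 still-open variables, purple fits only v7 (and all 5 values in {black, brown, pink, purple, red} must be used), so v7 = purple.

purple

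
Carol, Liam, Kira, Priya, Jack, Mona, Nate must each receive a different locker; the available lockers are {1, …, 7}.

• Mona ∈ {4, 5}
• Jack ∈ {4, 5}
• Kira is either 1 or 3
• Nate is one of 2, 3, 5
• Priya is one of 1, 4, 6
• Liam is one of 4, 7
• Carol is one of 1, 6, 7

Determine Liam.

7

The 7 variables together cover exactly {1, 2, 3, 4, 5, 6, 7} — 7 values for 7 variables — and 2 appears only in Nate's list, so Nate = 2.
Among the 6 still-open variables, 3 fits only Kira (and all 6 values in {1, 3, 4, 5, 6, 7} must be used), so Kira = 3.
Jack and Mona share exactly the 2 values {4, 5}; by pigeonhole those values go to them, so strike 4, 5 from Liam, Priya.
So Liam = 7.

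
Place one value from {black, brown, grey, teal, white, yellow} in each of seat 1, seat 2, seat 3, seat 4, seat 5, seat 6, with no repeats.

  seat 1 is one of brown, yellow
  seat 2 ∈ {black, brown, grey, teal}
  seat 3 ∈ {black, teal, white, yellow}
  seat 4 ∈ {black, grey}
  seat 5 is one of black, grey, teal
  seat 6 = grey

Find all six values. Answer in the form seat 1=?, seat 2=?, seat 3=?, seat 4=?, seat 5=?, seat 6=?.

seat 6 must be grey (only option left). Strike grey from seat 2, seat 4, seat 5.
seat 4 has just one choice, so seat 4 = black. Strike black from seat 2, seat 3, seat 5.
seat 5 must be teal (only option left). Remove teal from seat 2, seat 3.
seat 2's domain is down to {brown}, so seat 2 = brown. Strike brown from seat 1.
seat 1 has just one choice, so seat 1 = yellow. Strike yellow from seat 3.
That leaves seat 3 = white.

seat 1=yellow, seat 2=brown, seat 3=white, seat 4=black, seat 5=teal, seat 6=grey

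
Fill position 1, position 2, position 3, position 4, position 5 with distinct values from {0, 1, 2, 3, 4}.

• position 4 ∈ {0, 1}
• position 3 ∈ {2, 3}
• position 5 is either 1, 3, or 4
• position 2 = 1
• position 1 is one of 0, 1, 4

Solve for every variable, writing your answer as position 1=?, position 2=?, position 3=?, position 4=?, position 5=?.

position 2's domain is down to {1}, so position 2 = 1. Eliminate 1 elsewhere: position 1, position 4, position 5.
position 4 must be 0 (only option left). Strike 0 from position 1.
position 1's domain is down to {4}, so position 1 = 4. Remove 4 from position 5.
position 5's domain is down to {3}, so position 5 = 3. Eliminate 3 elsewhere: position 3.
position 3 must be 2 (only option left).

position 1=4, position 2=1, position 3=2, position 4=0, position 5=3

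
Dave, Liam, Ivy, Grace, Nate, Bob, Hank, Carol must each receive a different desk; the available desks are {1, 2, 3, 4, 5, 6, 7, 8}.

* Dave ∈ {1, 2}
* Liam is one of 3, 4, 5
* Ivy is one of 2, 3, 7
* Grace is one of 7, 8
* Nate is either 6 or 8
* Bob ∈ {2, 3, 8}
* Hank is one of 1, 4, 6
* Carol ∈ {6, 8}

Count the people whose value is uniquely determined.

The 8 variables draw from only 8 values {1, 2, 3, 4, 5, 6, 7, 8}, so each is used; only Liam can be 5, hence Liam = 5.
Among the 7 still-open variables, 4 fits only Hank (and all 7 values in {1, 2, 3, 4, 6, 7, 8} must be used), so Hank = 4.
The 6 still-open variables together cover exactly {1, 2, 3, 6, 7, 8} — 6 values for 6 variables — and 1 appears only in Dave's list, so Dave = 1.
The 2 variables Nate and Carol are confined to {6, 8}, which locks those values in; drop them from Grace, Bob.
That leaves Grace = 7. Strike 7 from Ivy.
Determined: Dave=1, Liam=5, Grace=7, Hank=4. The other people each still have more than one consistent value. That makes 4.

4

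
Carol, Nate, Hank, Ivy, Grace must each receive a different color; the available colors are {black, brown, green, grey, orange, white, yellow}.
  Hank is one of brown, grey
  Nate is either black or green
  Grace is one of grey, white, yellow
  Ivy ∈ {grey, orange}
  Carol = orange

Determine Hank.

Carol must be orange (only option left). Remove orange from Ivy.
Ivy has just one choice, so Ivy = grey. Strike grey from Hank, Grace.
So Hank = brown.

brown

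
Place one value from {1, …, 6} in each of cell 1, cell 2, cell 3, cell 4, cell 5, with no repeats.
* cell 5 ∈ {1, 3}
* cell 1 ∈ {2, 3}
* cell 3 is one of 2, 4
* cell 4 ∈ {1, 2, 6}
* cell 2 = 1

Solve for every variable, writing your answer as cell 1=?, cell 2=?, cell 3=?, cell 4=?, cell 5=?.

cell 1=2, cell 2=1, cell 3=4, cell 4=6, cell 5=3

cell 2's domain is down to {1}, so cell 2 = 1. So cell 4, cell 5 can't be 1.
cell 5 must be 3 (only option left). Eliminate 3 elsewhere: cell 1.
cell 1 has just one choice, so cell 1 = 2. Eliminate 2 elsewhere: cell 3, cell 4.
cell 3 must be 4 (only option left).
cell 4 must be 6 (only option left).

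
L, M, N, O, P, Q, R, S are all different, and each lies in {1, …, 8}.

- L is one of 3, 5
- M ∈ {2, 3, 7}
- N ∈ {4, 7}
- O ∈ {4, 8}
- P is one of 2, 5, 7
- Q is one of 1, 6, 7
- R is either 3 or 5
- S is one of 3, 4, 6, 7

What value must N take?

4

The 8 variables draw from only 8 values {1, 2, 3, 4, 5, 6, 7, 8}, so each is used; only Q can be 1, hence Q = 1.
Among the 7 still-open variables, 6 fits only S (and all 7 values in {2, 3, 4, 5, 6, 7, 8} must be used), so S = 6.
Among the 6 still-open variables, 8 fits only O (and all 6 values in {2, 3, 4, 5, 7, 8} must be used), so O = 8.
The 5 still-open variables together cover exactly {2, 3, 4, 5, 7} — 5 values for 5 variables — and 4 appears only in N's list, so N = 4.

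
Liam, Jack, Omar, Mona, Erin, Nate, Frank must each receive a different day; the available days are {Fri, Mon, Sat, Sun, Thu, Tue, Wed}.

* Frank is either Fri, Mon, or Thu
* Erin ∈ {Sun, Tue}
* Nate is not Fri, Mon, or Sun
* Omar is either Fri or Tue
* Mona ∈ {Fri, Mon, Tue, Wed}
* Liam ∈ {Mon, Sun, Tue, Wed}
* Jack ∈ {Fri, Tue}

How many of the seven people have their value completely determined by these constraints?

The 7 variables together cover exactly {Fri, Mon, Sat, Sun, Thu, Tue, Wed} — 7 values for 7 variables — and Sat appears only in Nate's list, so Nate = Sat.
Among the 6 still-open variables, Thu fits only Frank (and all 6 values in {Fri, Mon, Sun, Thu, Tue, Wed} must be used), so Frank = Thu.
Jack and Omar share exactly the 2 values {Fri, Tue}; by pigeonhole those values go to them, so strike Fri, Tue from Liam, Mona, Erin.
That leaves Erin = Sun. Eliminate Sun elsewhere: Liam.
Determined: Erin=Sun, Nate=Sat, Frank=Thu. The other people each still have more than one consistent value. That makes 3.

3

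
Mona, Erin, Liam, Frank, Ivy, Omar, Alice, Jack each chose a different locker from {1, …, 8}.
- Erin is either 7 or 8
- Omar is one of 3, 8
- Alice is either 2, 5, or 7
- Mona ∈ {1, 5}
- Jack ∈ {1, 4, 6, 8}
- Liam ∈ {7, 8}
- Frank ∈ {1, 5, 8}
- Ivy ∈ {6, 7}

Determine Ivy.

The 8 variables together cover exactly {1, 2, 3, 4, 5, 6, 7, 8} — 8 values for 8 variables — and 2 appears only in Alice's list, so Alice = 2.
The 7 still-open variables draw from only 7 values {1, 3, 4, 5, 6, 7, 8}, so each is used; only Omar can be 3, hence Omar = 3.
The 6 still-open variables together cover exactly {1, 4, 5, 6, 7, 8} — 6 values for 6 variables — and 4 appears only in Jack's list, so Jack = 4.
The 5 still-open variables together cover exactly {1, 5, 6, 7, 8} — 5 values for 5 variables — and 6 appears only in Ivy's list, so Ivy = 6.

6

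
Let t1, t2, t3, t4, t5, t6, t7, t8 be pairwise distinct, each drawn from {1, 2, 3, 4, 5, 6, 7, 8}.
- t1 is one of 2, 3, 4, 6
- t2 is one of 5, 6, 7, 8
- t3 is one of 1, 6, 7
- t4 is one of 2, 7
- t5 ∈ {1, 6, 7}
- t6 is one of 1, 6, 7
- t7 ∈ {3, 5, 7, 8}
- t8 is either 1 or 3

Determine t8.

The 8 variables together cover exactly {1, 2, 3, 4, 5, 6, 7, 8} — 8 values for 8 variables — and 4 appears only in t1's list, so t1 = 4.
The 7 still-open variables together cover exactly {1, 2, 3, 5, 6, 7, 8} — 7 values for 7 variables — and 2 appears only in t4's list, so t4 = 2.
t3, t5, t6 between them cover only {1, 6, 7} — a naked triple. Remove those values from t2, t7, t8.
So t8 = 3.

3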